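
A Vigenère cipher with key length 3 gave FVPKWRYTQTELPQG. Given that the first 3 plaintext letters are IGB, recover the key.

XPO

Subtract each crib letter from the matching ciphertext letter (mod 26):
F(5)−I(8)=-3≡23 → X
V(21)−G(6)=15 → P
P(15)−B(1)=14 → O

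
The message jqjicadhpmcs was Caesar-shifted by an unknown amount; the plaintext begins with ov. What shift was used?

21

From the crib: j(9)−o(14)=-5≡21, so the shift is 21.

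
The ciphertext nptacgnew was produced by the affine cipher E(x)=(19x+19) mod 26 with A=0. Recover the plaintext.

The inverse of 19 mod 26 is 11, since 19·11=209≡1. Apply D(y)=11·(y−19) mod 26:
n(13): 11·(13−19)=-66≡12 → m
p(15): 11·(15−19)=-44≡8 → i
t(19): 11·(19−19)=0 → a
a(0): 11·(0−19)=-209≡25 → z
c(2): 11·(2−19)=-187≡21 → v
g(6): 11·(6−19)=-143≡13 → n
n(13): 11·(13−19)=-66≡12 → m
e(4): 11·(4−19)=-165≡17 → r
w(22): 11·(22−19)=33≡7 → h

miazvnmrh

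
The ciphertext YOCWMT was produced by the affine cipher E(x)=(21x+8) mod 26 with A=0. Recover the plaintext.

The inverse of 21 mod 26 is 5, since 21·5=105≡1. Apply D(y)=5·(y−8) mod 26:
Y(24): 5·(24−8)=80≡2 → C
O(14): 5·(14−8)=30≡4 → E
C(2): 5·(2−8)=-30≡22 → W
W(22): 5·(22−8)=70≡18 → S
M(12): 5·(12−8)=20 → U
T(19): 5·(19−8)=55≡3 → D

CEWSUD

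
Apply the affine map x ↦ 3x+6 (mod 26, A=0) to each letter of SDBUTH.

S(18): 3·18+6=60≡8 → I
D(3): 3·3+6=15 → P
B(1): 3·1+6=9 → J
U(20): 3·20+6=66≡14 → O
T(19): 3·19+6=63≡11 → L
H(7): 3·7+6=27≡1 → B

IPJOLB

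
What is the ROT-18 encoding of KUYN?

K(10): 10+18=28≡2 → C
U(20): 20+18=38≡12 → M
Y(24): 24+18=42≡16 → Q
N(13): 13+18=31≡5 → F

CMQF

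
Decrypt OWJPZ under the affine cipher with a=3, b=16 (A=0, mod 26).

ICPRD

The inverse of 3 mod 26 is 9, since 3·9=27≡1. Apply D(y)=9·(y−16) mod 26:
O(14): 9·(14−16)=-18≡8 → I
W(22): 9·(22−16)=54≡2 → C
J(9): 9·(9−16)=-63≡15 → P
P(15): 9·(15−16)=-9≡17 → R
Z(25): 9·(25−16)=81≡3 → D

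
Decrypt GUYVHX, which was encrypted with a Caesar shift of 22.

KYCZLB

G(6): 6−22=-16≡10 → K
U(20): 20−22=-2≡24 → Y
Y(24): 24−22=2 → C
V(21): 21−22=-1≡25 → Z
H(7): 7−22=-15≡11 → L
X(23): 23−22=1 → B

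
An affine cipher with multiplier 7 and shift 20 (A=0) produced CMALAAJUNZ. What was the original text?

The inverse of 7 mod 26 is 15, since 7·15=105≡1. Apply D(y)=15·(y−20) mod 26:
C(2): 15·(2−20)=-270≡16 → Q
M(12): 15·(12−20)=-120≡10 → K
A(0): 15·(0−20)=-300≡12 → M
L(11): 15·(11−20)=-135≡21 → V
A(0): 15·(0−20)=-300≡12 → M
A(0): 15·(0−20)=-300≡12 → M
J(9): 15·(9−20)=-165≡17 → R
U(20): 15·(20−20)=0 → A
N(13): 15·(13−20)=-105≡25 → Z
Z(25): 15·(25−20)=75≡23 → X

QKMVMMRAZX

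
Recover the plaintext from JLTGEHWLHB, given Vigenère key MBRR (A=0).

Repeat the key across the ciphertext: MBRRMBRRMB
J(9)−M(12): -3≡23 → X
L(11)−B(1): 10 → K
T(19)−R(17): 2 → C
G(6)−R(17): -11≡15 → P
E(4)−M(12): -8≡18 → S
H(7)−B(1): 6 → G
W(22)−R(17): 5 → F
L(11)−R(17): -6≡20 → U
H(7)−M(12): -5≡21 → V
B(1)−B(1): 0 → A

XKCPSGFUVA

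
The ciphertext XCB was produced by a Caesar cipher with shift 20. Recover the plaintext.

X(23): 23−20=3 → D
C(2): 2−20=-18≡8 → I
B(1): 1−20=-19≡7 → H

DIH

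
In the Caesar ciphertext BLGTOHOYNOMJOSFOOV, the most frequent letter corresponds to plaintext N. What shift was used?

1

The most frequent ciphertext letter is O (appears 6 times).
O is position 14; N is position 13.
Shift = 1.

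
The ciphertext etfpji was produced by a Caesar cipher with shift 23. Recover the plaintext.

hwisml

e(4): 4−23=-19≡7 → h
t(19): 19−23=-4≡22 → w
f(5): 5−23=-18≡8 → i
p(15): 15−23=-8≡18 → s
j(9): 9−23=-14≡12 → m
i(8): 8−23=-15≡11 → l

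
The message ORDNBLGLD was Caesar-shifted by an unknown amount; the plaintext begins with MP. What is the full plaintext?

MPBLZJEJB

From the crib: O(14)−M(12)=2, so the shift is 2.
Subtract 2 from each ciphertext letter:
O(14): 14−2=12 → M
R(17): 17−2=15 → P
D(3): 3−2=1 → B
N(13): 13−2=11 → L
B(1): 1−2=-1≡25 → Z
L(11): 11−2=9 → J
G(6): 6−2=4 → E
L(11): 11−2=9 → J
D(3): 3−2=1 → B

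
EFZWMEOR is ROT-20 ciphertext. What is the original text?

E(4): 4−20=-16≡10 → K
F(5): 5−20=-15≡11 → L
Z(25): 25−20=5 → F
W(22): 22−20=2 → C
M(12): 12−20=-8≡18 → S
E(4): 4−20=-16≡10 → K
O(14): 14−20=-6≡20 → U
R(17): 17−20=-3≡23 → X

KLFCSKUX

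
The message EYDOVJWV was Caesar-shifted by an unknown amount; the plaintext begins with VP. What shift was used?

From the crib: E(4)−V(21)=-17≡9, so the shift is 9.

9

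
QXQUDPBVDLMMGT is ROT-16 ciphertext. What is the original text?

Q(16): 16−16=0 → A
X(23): 23−16=7 → H
Q(16): 16−16=0 → A
U(20): 20−16=4 → E
D(3): 3−16=-13≡13 → N
P(15): 15−16=-1≡25 → Z
B(1): 1−16=-15≡11 → L
V(21): 21−16=5 → F
D(3): 3−16=-13≡13 → N
L(11): 11−16=-5≡21 → V
M(12): 12−16=-4≡22 → W
M(12): 12−16=-4≡22 → W
G(6): 6−16=-10≡16 → Q
T(19): 19−16=3 → D

AHAENZLFNVWWQD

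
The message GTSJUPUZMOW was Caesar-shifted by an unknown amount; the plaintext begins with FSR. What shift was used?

1

From the crib: G(6)−F(5)=1, so the shift is 1.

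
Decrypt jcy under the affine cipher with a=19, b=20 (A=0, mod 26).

The inverse of 19 mod 26 is 11, since 19·11=209≡1. Apply D(y)=11·(y−20) mod 26:
j(9): 11·(9−20)=-121≡9 → j
c(2): 11·(2−20)=-198≡10 → k
y(24): 11·(24−20)=44≡18 → s

jks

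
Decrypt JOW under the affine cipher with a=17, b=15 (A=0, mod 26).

The inverse of 17 mod 26 is 23, since 17·23=391≡1. Apply D(y)=23·(y−15) mod 26:
J(9): 23·(9−15)=-138≡18 → S
O(14): 23·(14−15)=-23≡3 → D
W(22): 23·(22−15)=161≡5 → F

SDF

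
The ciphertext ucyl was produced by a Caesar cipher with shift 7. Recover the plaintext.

u(20): 20−7=13 → n
c(2): 2−7=-5≡21 → v
y(24): 24−7=17 → r
l(11): 11−7=4 → e

nvre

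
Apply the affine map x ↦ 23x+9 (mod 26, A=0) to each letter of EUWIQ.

E(4): 23·4+9=101≡23 → X
U(20): 23·20+9=469≡1 → B
W(22): 23·22+9=515≡21 → V
I(8): 23·8+9=193≡11 → L
Q(16): 23·16+9=377≡13 → N

XBVLN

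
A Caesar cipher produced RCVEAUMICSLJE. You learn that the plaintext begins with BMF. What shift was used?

16

From the crib: R(17)−B(1)=16, so the shift is 16.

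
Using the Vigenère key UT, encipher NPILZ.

HICET

Repeat the key across the message: UTUTU
N(13)+U(20): 33≡7 → H
P(15)+T(19): 34≡8 → I
I(8)+U(20): 28≡2 → C
L(11)+T(19): 30≡4 → E
Z(25)+U(20): 45≡19 → T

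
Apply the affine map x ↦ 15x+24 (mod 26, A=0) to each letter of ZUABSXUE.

JMYNIFMG

Z(25): 15·25+24=399≡9 → J
U(20): 15·20+24=324≡12 → M
A(0): 15·0+24=24 → Y
B(1): 15·1+24=39≡13 → N
S(18): 15·18+24=294≡8 → I
X(23): 15·23+24=369≡5 → F
U(20): 15·20+24=324≡12 → M
E(4): 15·4+24=84≡6 → G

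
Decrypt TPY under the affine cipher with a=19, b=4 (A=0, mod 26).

JRM

The inverse of 19 mod 26 is 11, since 19·11=209≡1. Apply D(y)=11·(y−4) mod 26:
T(19): 11·(19−4)=165≡9 → J
P(15): 11·(15−4)=121≡17 → R
Y(24): 11·(24−4)=220≡12 → M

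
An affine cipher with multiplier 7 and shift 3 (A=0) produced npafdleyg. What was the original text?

uyheaqpdt

The inverse of 7 mod 26 is 15, since 7·15=105≡1. Apply D(y)=15·(y−3) mod 26:
n(13): 15·(13−3)=150≡20 → u
p(15): 15·(15−3)=180≡24 → y
a(0): 15·(0−3)=-45≡7 → h
f(5): 15·(5−3)=30≡4 → e
d(3): 15·(3−3)=0 → a
l(11): 15·(11−3)=120≡16 → q
e(4): 15·(4−3)=15 → p
y(24): 15·(24−3)=315≡3 → d
g(6): 15·(6−3)=45≡19 → t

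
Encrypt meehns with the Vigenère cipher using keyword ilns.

uprzvd

Repeat the key across the message: ilnsil
m(12)+i(8): 20 → u
e(4)+l(11): 15 → p
e(4)+n(13): 17 → r
h(7)+s(18): 25 → z
n(13)+i(8): 21 → v
s(18)+l(11): 29≡3 → d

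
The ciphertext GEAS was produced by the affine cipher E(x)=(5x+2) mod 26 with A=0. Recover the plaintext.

The inverse of 5 mod 26 is 21, since 5·21=105≡1. Apply D(y)=21·(y−2) mod 26:
G(6): 21·(6−2)=84≡6 → G
E(4): 21·(4−2)=42≡16 → Q
A(0): 21·(0−2)=-42≡10 → K
S(18): 21·(18−2)=336≡24 → Y

GQKY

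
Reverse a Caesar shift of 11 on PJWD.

P(15): 15−11=4 → E
J(9): 9−11=-2≡24 → Y
W(22): 22−11=11 → L
D(3): 3−11=-8≡18 → S

EYLS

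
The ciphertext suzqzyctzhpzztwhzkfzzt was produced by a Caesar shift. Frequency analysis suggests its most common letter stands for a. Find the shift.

25

The most frequent ciphertext letter is z (appears 8 times).
z is position 25; a is position 0.
Shift = 25.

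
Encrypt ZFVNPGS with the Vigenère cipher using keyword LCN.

Repeat the key across the message: LCNLCNL
Z(25)+L(11): 36≡10 → K
F(5)+C(2): 7 → H
V(21)+N(13): 34≡8 → I
N(13)+L(11): 24 → Y
P(15)+C(2): 17 → R
G(6)+N(13): 19 → T
S(18)+L(11): 29≡3 → D

KHIYRTD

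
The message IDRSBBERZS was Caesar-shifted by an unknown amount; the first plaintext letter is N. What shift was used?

From the crib: I(8)−N(13)=-5≡21, so the shift is 21.

21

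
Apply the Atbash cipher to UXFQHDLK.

FCUJSWOP

U(20) → F(5)
X(23) → C(2)
F(5) → U(20)
Q(16) → J(9)
H(7) → S(18)
D(3) → W(22)
L(11) → O(14)
K(10) → P(15)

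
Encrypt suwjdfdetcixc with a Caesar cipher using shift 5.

xzboikijyhnch

s(18): 18+5=23 → x
u(20): 20+5=25 → z
w(22): 22+5=27≡1 → b
j(9): 9+5=14 → o
d(3): 3+5=8 → i
f(5): 5+5=10 → k
d(3): 3+5=8 → i
e(4): 4+5=9 → j
t(19): 19+5=24 → y
c(2): 2+5=7 → h
i(8): 8+5=13 → n
x(23): 23+5=28≡2 → c
c(2): 2+5=7 → h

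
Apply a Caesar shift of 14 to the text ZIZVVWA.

NWNJJKO

Z(25): 25+14=39≡13 → N
I(8): 8+14=22 → W
Z(25): 25+14=39≡13 → N
V(21): 21+14=35≡9 → J
V(21): 21+14=35≡9 → J
W(22): 22+14=36≡10 → K
A(0): 0+14=14 → O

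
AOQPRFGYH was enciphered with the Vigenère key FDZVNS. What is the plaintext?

VLRUENBVI

Repeat the key across the ciphertext: FDZVNSFDZ
A(0)−F(5): -5≡21 → V
O(14)−D(3): 11 → L
Q(16)−Z(25): -9≡17 → R
P(15)−V(21): -6≡20 → U
R(17)−N(13): 4 → E
F(5)−S(18): -13≡13 → N
G(6)−F(5): 1 → B
Y(24)−D(3): 21 → V
H(7)−Z(25): -18≡8 → I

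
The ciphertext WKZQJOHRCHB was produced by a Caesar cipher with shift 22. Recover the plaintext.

W(22): 22−22=0 → A
K(10): 10−22=-12≡14 → O
Z(25): 25−22=3 → D
Q(16): 16−22=-6≡20 → U
J(9): 9−22=-13≡13 → N
O(14): 14−22=-8≡18 → S
H(7): 7−22=-15≡11 → L
R(17): 17−22=-5≡21 → V
C(2): 2−22=-20≡6 → G
H(7): 7−22=-15≡11 → L
B(1): 1−22=-21≡5 → F

AODUNSLVGLF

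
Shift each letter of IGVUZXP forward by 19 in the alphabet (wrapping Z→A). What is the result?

BZONSQI

I(8): 8+19=27≡1 → B
G(6): 6+19=25 → Z
V(21): 21+19=40≡14 → O
U(20): 20+19=39≡13 → N
Z(25): 25+19=44≡18 → S
X(23): 23+19=42≡16 → Q
P(15): 15+19=34≡8 → I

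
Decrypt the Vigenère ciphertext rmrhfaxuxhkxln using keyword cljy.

pbijdpowvwbzjc

Repeat the key across the ciphertext: cljycljycljycl
r(17)−c(2): 15 → p
m(12)−l(11): 1 → b
r(17)−j(9): 8 → i
h(7)−y(24): -17≡9 → j
f(5)−c(2): 3 → d
a(0)−l(11): -11≡15 → p
x(23)−j(9): 14 → o
u(20)−y(24): -4≡22 → w
x(23)−c(2): 21 → v
h(7)−l(11): -4≡22 → w
k(10)−j(9): 1 → b
x(23)−y(24): -1≡25 → z
l(11)−c(2): 9 → j
n(13)−l(11): 2 → c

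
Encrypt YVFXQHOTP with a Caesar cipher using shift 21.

TQASLCJOK

Y(24): 24+21=45≡19 → T
V(21): 21+21=42≡16 → Q
F(5): 5+21=26≡0 → A
X(23): 23+21=44≡18 → S
Q(16): 16+21=37≡11 → L
H(7): 7+21=28≡2 → C
O(14): 14+21=35≡9 → J
T(19): 19+21=40≡14 → O
P(15): 15+21=36≡10 → K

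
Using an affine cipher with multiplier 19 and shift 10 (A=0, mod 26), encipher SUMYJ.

OAEYZ

S(18): 19·18+10=352≡14 → O
U(20): 19·20+10=390≡0 → A
M(12): 19·12+10=238≡4 → E
Y(24): 19·24+10=466≡24 → Y
J(9): 19·9+10=181≡25 → Z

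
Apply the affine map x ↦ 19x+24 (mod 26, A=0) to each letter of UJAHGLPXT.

ONYBIZXTV

U(20): 19·20+24=404≡14 → O
J(9): 19·9+24=195≡13 → N
A(0): 19·0+24=24 → Y
H(7): 19·7+24=157≡1 → B
G(6): 19·6+24=138≡8 → I
L(11): 19·11+24=233≡25 → Z
P(15): 19·15+24=309≡23 → X
X(23): 19·23+24=461≡19 → T
T(19): 19·19+24=385≡21 → V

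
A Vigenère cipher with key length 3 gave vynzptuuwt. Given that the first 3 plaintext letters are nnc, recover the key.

ill

Subtract each crib letter from the matching ciphertext letter (mod 26):
v(21)−n(13)=8 → i
y(24)−n(13)=11 → l
n(13)−c(2)=11 → l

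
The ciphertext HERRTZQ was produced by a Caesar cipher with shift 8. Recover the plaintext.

ZWJJLRI

H(7): 7−8=-1≡25 → Z
E(4): 4−8=-4≡22 → W
R(17): 17−8=9 → J
R(17): 17−8=9 → J
T(19): 19−8=11 → L
Z(25): 25−8=17 → R
Q(16): 16−8=8 → I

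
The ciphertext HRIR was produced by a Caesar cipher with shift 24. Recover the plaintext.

H(7): 7−24=-17≡9 → J
R(17): 17−24=-7≡19 → T
I(8): 8−24=-16≡10 → K
R(17): 17−24=-7≡19 → T

JTKT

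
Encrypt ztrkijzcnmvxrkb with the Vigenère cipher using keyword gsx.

Repeat the key across the message: gsxgsxgsxgsxgsx
z(25)+g(6): 31≡5 → f
t(19)+s(18): 37≡11 → l
r(17)+x(23): 40≡14 → o
k(10)+g(6): 16 → q
i(8)+s(18): 26≡0 → a
j(9)+x(23): 32≡6 → g
z(25)+g(6): 31≡5 → f
c(2)+s(18): 20 → u
n(13)+x(23): 36≡10 → k
m(12)+g(6): 18 → s
v(21)+s(18): 39≡13 → n
x(23)+x(23): 46≡20 → u
r(17)+g(6): 23 → x
k(10)+s(18): 28≡2 → c
b(1)+x(23): 24 → y

floqagfuksnuxcy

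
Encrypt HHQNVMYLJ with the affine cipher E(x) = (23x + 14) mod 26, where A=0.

TTSBDEUHN

H(7): 23·7+14=175≡19 → T
H(7): 23·7+14=175≡19 → T
Q(16): 23·16+14=382≡18 → S
N(13): 23·13+14=313≡1 → B
V(21): 23·21+14=497≡3 → D
M(12): 23·12+14=290≡4 → E
Y(24): 23·24+14=566≡20 → U
L(11): 23·11+14=267≡7 → H
J(9): 23·9+14=221≡13 → N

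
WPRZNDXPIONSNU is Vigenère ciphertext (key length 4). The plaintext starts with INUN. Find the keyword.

Subtract each crib letter from the matching ciphertext letter (mod 26):
W(22)−I(8)=14 → O
P(15)−N(13)=2 → C
R(17)−U(20)=-3≡23 → X
Z(25)−N(13)=12 → M

OCXM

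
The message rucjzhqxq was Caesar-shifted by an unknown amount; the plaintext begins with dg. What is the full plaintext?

From the crib: r(17)−d(3)=14, so the shift is 14.
Subtract 14 from each ciphertext letter:
r(17): 17−14=3 → d
u(20): 20−14=6 → g
c(2): 2−14=-12≡14 → o
j(9): 9−14=-5≡21 → v
z(25): 25−14=11 → l
h(7): 7−14=-7≡19 → t
q(16): 16−14=2 → c
x(23): 23−14=9 → j
q(16): 16−14=2 → c

dgovltcjc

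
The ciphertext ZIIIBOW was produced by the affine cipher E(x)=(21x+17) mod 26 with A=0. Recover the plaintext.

The inverse of 21 mod 26 is 5, since 21·5=105≡1. Apply D(y)=5·(y−17) mod 26:
Z(25): 5·(25−17)=40≡14 → O
I(8): 5·(8−17)=-45≡7 → H
I(8): 5·(8−17)=-45≡7 → H
I(8): 5·(8−17)=-45≡7 → H
B(1): 5·(1−17)=-80≡24 → Y
O(14): 5·(14−17)=-15≡11 → L
W(22): 5·(22−17)=25 → Z

OHHHYLZ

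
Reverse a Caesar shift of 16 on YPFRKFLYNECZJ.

Y(24): 24−16=8 → I
P(15): 15−16=-1≡25 → Z
F(5): 5−16=-11≡15 → P
R(17): 17−16=1 → B
K(10): 10−16=-6≡20 → U
F(5): 5−16=-11≡15 → P
L(11): 11−16=-5≡21 → V
Y(24): 24−16=8 → I
N(13): 13−16=-3≡23 → X
E(4): 4−16=-12≡14 → O
C(2): 2−16=-14≡12 → M
Z(25): 25−16=9 → J
J(9): 9−16=-7≡19 → T

IZPBUPVIXOMJT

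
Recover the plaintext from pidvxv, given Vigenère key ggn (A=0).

Repeat the key across the ciphertext: ggnggn
p(15)−g(6): 9 → j
i(8)−g(6): 2 → c
d(3)−n(13): -10≡16 → q
v(21)−g(6): 15 → p
x(23)−g(6): 17 → r
v(21)−n(13): 8 → i

jcqpri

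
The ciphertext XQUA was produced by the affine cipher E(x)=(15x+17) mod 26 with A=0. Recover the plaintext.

The inverse of 15 mod 26 is 7, since 15·7=105≡1. Apply D(y)=7·(y−17) mod 26:
X(23): 7·(23−17)=42≡16 → Q
Q(16): 7·(16−17)=-7≡19 → T
U(20): 7·(20−17)=21 → V
A(0): 7·(0−17)=-119≡11 → L

QTVL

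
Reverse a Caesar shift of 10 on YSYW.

OIOM

Y(24): 24−10=14 → O
S(18): 18−10=8 → I
Y(24): 24−10=14 → O
W(22): 22−10=12 → M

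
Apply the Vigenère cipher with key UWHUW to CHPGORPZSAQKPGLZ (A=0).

Repeat the key across the message: UWHUWUWHUWUWHUWU
C(2)+U(20): 22 → W
H(7)+W(22): 29≡3 → D
P(15)+H(7): 22 → W
G(6)+U(20): 26≡0 → A
O(14)+W(22): 36≡10 → K
R(17)+U(20): 37≡11 → L
P(15)+W(22): 37≡11 → L
Z(25)+H(7): 32≡6 → G
S(18)+U(20): 38≡12 → M
A(0)+W(22): 22 → W
Q(16)+U(20): 36≡10 → K
K(10)+W(22): 32≡6 → G
P(15)+H(7): 22 → W
G(6)+U(20): 26≡0 → A
L(11)+W(22): 33≡7 → H
Z(25)+U(20): 45≡19 → T

WDWAKLLGMWKGWAHT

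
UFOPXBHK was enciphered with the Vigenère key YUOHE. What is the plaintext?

WLAITDNW

Repeat the key across the ciphertext: YUOHEYUO
U(20)−Y(24): -4≡22 → W
F(5)−U(20): -15≡11 → L
O(14)−O(14): 0 → A
P(15)−H(7): 8 → I
X(23)−E(4): 19 → T
B(1)−Y(24): -23≡3 → D
H(7)−U(20): -13≡13 → N
K(10)−O(14): -4≡22 → W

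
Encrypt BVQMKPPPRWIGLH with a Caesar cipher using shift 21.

WQLHFKKKMRDBGC

B(1): 1+21=22 → W
V(21): 21+21=42≡16 → Q
Q(16): 16+21=37≡11 → L
M(12): 12+21=33≡7 → H
K(10): 10+21=31≡5 → F
P(15): 15+21=36≡10 → K
P(15): 15+21=36≡10 → K
P(15): 15+21=36≡10 → K
R(17): 17+21=38≡12 → M
W(22): 22+21=43≡17 → R
I(8): 8+21=29≡3 → D
G(6): 6+21=27≡1 → B
L(11): 11+21=32≡6 → G
H(7): 7+21=28≡2 → C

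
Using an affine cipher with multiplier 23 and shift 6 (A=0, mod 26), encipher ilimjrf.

i(8): 23·8+6=190≡8 → i
l(11): 23·11+6=259≡25 → z
i(8): 23·8+6=190≡8 → i
m(12): 23·12+6=282≡22 → w
j(9): 23·9+6=213≡5 → f
r(17): 23·17+6=397≡7 → h
f(5): 23·5+6=121≡17 → r

iziwfhr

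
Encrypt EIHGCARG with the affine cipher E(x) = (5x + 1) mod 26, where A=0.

VPKFLBIF

E(4): 5·4+1=21 → V
I(8): 5·8+1=41≡15 → P
H(7): 5·7+1=36≡10 → K
G(6): 5·6+1=31≡5 → F
C(2): 5·2+1=11 → L
A(0): 5·0+1=1 → B
R(17): 5·17+1=86≡8 → I
G(6): 5·6+1=31≡5 → F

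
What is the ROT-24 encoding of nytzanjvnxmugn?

n(13): 13+24=37≡11 → l
y(24): 24+24=48≡22 → w
t(19): 19+24=43≡17 → r
z(25): 25+24=49≡23 → x
a(0): 0+24=24 → y
n(13): 13+24=37≡11 → l
j(9): 9+24=33≡7 → h
v(21): 21+24=45≡19 → t
n(13): 13+24=37≡11 → l
x(23): 23+24=47≡21 → v
m(12): 12+24=36≡10 → k
u(20): 20+24=44≡18 → s
g(6): 6+24=30≡4 → e
n(13): 13+24=37≡11 → l

lwrxylhtlvksel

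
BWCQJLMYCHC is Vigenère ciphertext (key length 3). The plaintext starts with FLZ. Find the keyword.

WLD

Subtract each crib letter from the matching ciphertext letter (mod 26):
B(1)−F(5)=-4≡22 → W
W(22)−L(11)=11 → L
C(2)−Z(25)=-23≡3 → D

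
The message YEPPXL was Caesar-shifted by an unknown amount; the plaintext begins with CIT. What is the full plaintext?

CITTBP

From the crib: Y(24)−C(2)=22, so the shift is 22.
Subtract 22 from each ciphertext letter:
Y(24): 24−22=2 → C
E(4): 4−22=-18≡8 → I
P(15): 15−22=-7≡19 → T
P(15): 15−22=-7≡19 → T
X(23): 23−22=1 → B
L(11): 11−22=-11≡15 → P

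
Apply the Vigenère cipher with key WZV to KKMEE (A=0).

GJHAD

Repeat the key across the message: WZVWZ
K(10)+W(22): 32≡6 → G
K(10)+Z(25): 35≡9 → J
M(12)+V(21): 33≡7 → H
E(4)+W(22): 26≡0 → A
E(4)+Z(25): 29≡3 → D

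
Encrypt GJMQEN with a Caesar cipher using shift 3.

G(6): 6+3=9 → J
J(9): 9+3=12 → M
M(12): 12+3=15 → P
Q(16): 16+3=19 → T
E(4): 4+3=7 → H
N(13): 13+3=16 → Q

JMPTHQ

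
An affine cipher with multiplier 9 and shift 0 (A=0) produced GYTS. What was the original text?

SUFC

The inverse of 9 mod 26 is 3, since 9·3=27≡1. Apply D(y)=3·(y−0) mod 26:
G(6): 3·(6−0)=18 → S
Y(24): 3·(24−0)=72≡20 → U
T(19): 3·(19−0)=57≡5 → F
S(18): 3·(18−0)=54≡2 → C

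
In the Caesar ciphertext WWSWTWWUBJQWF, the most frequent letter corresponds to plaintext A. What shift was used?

The most frequent ciphertext letter is W (appears 6 times).
W is position 22; A is position 0.
Shift = 22.

22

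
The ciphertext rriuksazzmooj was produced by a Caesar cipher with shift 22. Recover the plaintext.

r(17): 17−22=-5≡21 → v
r(17): 17−22=-5≡21 → v
i(8): 8−22=-14≡12 → m
u(20): 20−22=-2≡24 → y
k(10): 10−22=-12≡14 → o
s(18): 18−22=-4≡22 → w
a(0): 0−22=-22≡4 → e
z(25): 25−22=3 → d
z(25): 25−22=3 → d
m(12): 12−22=-10≡16 → q
o(14): 14−22=-8≡18 → s
o(14): 14−22=-8≡18 → s
j(9): 9−22=-13≡13 → n

vvmyoweddqssn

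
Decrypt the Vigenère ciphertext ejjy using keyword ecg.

Repeat the key across the ciphertext: ecge
e(4)−e(4): 0 → a
j(9)−c(2): 7 → h
j(9)−g(6): 3 → d
y(24)−e(4): 20 → u

ahdu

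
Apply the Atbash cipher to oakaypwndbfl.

o(14) → l(11)
a(0) → z(25)
k(10) → p(15)
a(0) → z(25)
y(24) → b(1)
p(15) → k(10)
w(22) → d(3)
n(13) → m(12)
d(3) → w(22)
b(1) → y(24)
f(5) → u(20)
l(11) → o(14)

lzpzbkdmwyuo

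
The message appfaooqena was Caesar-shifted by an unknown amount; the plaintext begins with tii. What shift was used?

7

From the crib: a(0)−t(19)=-19≡7, so the shift is 7.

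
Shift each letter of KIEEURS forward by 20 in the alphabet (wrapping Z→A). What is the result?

ECYYOLM

K(10): 10+20=30≡4 → E
I(8): 8+20=28≡2 → C
E(4): 4+20=24 → Y
E(4): 4+20=24 → Y
U(20): 20+20=40≡14 → O
R(17): 17+20=37≡11 → L
S(18): 18+20=38≡12 → M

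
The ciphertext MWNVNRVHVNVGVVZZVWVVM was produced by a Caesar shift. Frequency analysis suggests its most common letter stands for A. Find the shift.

21

The most frequent ciphertext letter is V (appears 9 times).
V is position 21; A is position 0.
Shift = 21.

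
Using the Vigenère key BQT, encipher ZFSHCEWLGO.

Repeat the key across the message: BQTBQTBQTB
Z(25)+B(1): 26≡0 → A
F(5)+Q(16): 21 → V
S(18)+T(19): 37≡11 → L
H(7)+B(1): 8 → I
C(2)+Q(16): 18 → S
E(4)+T(19): 23 → X
W(22)+B(1): 23 → X
L(11)+Q(16): 27≡1 → B
G(6)+T(19): 25 → Z
O(14)+B(1): 15 → P

AVLISXXBZP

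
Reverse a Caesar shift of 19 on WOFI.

W(22): 22−19=3 → D
O(14): 14−19=-5≡21 → V
F(5): 5−19=-14≡12 → M
I(8): 8−19=-11≡15 → P

DVMP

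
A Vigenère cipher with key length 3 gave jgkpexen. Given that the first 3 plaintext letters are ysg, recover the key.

Subtract each crib letter from the matching ciphertext letter (mod 26):
j(9)−y(24)=-15≡11 → l
g(6)−s(18)=-12≡14 → o
k(10)−g(6)=4 → e

loe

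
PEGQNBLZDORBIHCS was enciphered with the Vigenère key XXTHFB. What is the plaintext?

Repeat the key across the ciphertext: XXTHFBXXTHFBXXTH
P(15)−X(23): -8≡18 → S
E(4)−X(23): -19≡7 → H
G(6)−T(19): -13≡13 → N
Q(16)−H(7): 9 → J
N(13)−F(5): 8 → I
B(1)−B(1): 0 → A
L(11)−X(23): -12≡14 → O
Z(25)−X(23): 2 → C
D(3)−T(19): -16≡10 → K
O(14)−H(7): 7 → H
R(17)−F(5): 12 → M
B(1)−B(1): 0 → A
I(8)−X(23): -15≡11 → L
H(7)−X(23): -16≡10 → K
C(2)−T(19): -17≡9 → J
S(18)−H(7): 11 → L

SHNJIAOCKHMALKJL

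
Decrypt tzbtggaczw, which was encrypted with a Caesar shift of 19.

agiannhjgd

t(19): 19−19=0 → a
z(25): 25−19=6 → g
b(1): 1−19=-18≡8 → i
t(19): 19−19=0 → a
g(6): 6−19=-13≡13 → n
g(6): 6−19=-13≡13 → n
a(0): 0−19=-19≡7 → h
c(2): 2−19=-17≡9 → j
z(25): 25−19=6 → g
w(22): 22−19=3 → d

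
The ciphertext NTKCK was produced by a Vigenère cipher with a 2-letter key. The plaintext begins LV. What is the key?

Subtract each crib letter from the matching ciphertext letter (mod 26):
N(13)−L(11)=2 → C
T(19)−V(21)=-2≡24 → Y

CY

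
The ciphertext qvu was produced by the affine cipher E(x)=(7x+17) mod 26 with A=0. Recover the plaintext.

The inverse of 7 mod 26 is 15, since 7·15=105≡1. Apply D(y)=15·(y−17) mod 26:
q(16): 15·(16−17)=-15≡11 → l
v(21): 15·(21−17)=60≡8 → i
u(20): 15·(20−17)=45≡19 → t

lit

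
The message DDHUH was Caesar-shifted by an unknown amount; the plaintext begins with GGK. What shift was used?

23

From the crib: D(3)−G(6)=-3≡23, so the shift is 23.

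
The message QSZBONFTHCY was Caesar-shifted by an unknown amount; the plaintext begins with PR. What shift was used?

1

From the crib: Q(16)−P(15)=1, so the shift is 1.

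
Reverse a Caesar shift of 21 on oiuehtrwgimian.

o(14): 14−21=-7≡19 → t
i(8): 8−21=-13≡13 → n
u(20): 20−21=-1≡25 → z
e(4): 4−21=-17≡9 → j
h(7): 7−21=-14≡12 → m
t(19): 19−21=-2≡24 → y
r(17): 17−21=-4≡22 → w
w(22): 22−21=1 → b
g(6): 6−21=-15≡11 → l
i(8): 8−21=-13≡13 → n
m(12): 12−21=-9≡17 → r
i(8): 8−21=-13≡13 → n
a(0): 0−21=-21≡5 → f
n(13): 13−21=-8≡18 → s

tnzjmywblnrnfs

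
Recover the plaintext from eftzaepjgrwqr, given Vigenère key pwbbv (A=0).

pjsyfptifwhuq

Repeat the key across the ciphertext: pwbbvpwbbvpwb
e(4)−p(15): -11≡15 → p
f(5)−w(22): -17≡9 → j
t(19)−b(1): 18 → s
z(25)−b(1): 24 → y
a(0)−v(21): -21≡5 → f
e(4)−p(15): -11≡15 → p
p(15)−w(22): -7≡19 → t
j(9)−b(1): 8 → i
g(6)−b(1): 5 → f
r(17)−v(21): -4≡22 → w
w(22)−p(15): 7 → h
q(16)−w(22): -6≡20 → u
r(17)−b(1): 16 → q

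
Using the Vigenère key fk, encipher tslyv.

Repeat the key across the message: fkfkf
t(19)+f(5): 24 → y
s(18)+k(10): 28≡2 → c
l(11)+f(5): 16 → q
y(24)+k(10): 34≡8 → i
v(21)+f(5): 26≡0 → a

ycqia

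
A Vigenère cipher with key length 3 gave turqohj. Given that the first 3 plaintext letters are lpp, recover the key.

ifc

Subtract each crib letter from the matching ciphertext letter (mod 26):
t(19)−l(11)=8 → i
u(20)−p(15)=5 → f
r(17)−p(15)=2 → c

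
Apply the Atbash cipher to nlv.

n(13) → m(12)
l(11) → o(14)
v(21) → e(4)

moe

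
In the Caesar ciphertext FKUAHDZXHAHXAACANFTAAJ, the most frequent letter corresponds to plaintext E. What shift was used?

The most frequent ciphertext letter is A (appears 7 times).
A is position 0; E is position 4.
Shift = -4≡22.

22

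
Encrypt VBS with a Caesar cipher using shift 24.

V(21): 21+24=45≡19 → T
B(1): 1+24=25 → Z
S(18): 18+24=42≡16 → Q

TZQ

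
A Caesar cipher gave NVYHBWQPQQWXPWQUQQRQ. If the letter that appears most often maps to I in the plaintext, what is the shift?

The most frequent ciphertext letter is Q (appears 7 times).
Q is position 16; I is position 8.
Shift = 8.

8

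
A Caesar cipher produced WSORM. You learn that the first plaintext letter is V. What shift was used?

From the crib: W(22)−V(21)=1, so the shift is 1.

1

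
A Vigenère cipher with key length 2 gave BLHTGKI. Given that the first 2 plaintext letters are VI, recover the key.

GD

Subtract each crib letter from the matching ciphertext letter (mod 26):
B(1)−V(21)=-20≡6 → G
L(11)−I(8)=3 → D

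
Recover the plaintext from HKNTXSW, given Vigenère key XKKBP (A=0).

Repeat the key across the ciphertext: XKKBPXK
H(7)−X(23): -16≡10 → K
K(10)−K(10): 0 → A
N(13)−K(10): 3 → D
T(19)−B(1): 18 → S
X(23)−P(15): 8 → I
S(18)−X(23): -5≡21 → V
W(22)−K(10): 12 → M

KADSIVM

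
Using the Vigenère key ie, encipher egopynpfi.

mkwtgrxjq

Repeat the key across the message: ieieieiei
e(4)+i(8): 12 → m
g(6)+e(4): 10 → k
o(14)+i(8): 22 → w
p(15)+e(4): 19 → t
y(24)+i(8): 32≡6 → g
n(13)+e(4): 17 → r
p(15)+i(8): 23 → x
f(5)+e(4): 9 → j
i(8)+i(8): 16 → q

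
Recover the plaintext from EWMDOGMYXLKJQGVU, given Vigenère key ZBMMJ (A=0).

Repeat the key across the ciphertext: ZBMMJZBMMJZBMMJZ
E(4)−Z(25): -21≡5 → F
W(22)−B(1): 21 → V
M(12)−M(12): 0 → A
D(3)−M(12): -9≡17 → R
O(14)−J(9): 5 → F
G(6)−Z(25): -19≡7 → H
M(12)−B(1): 11 → L
Y(24)−M(12): 12 → M
X(23)−M(12): 11 → L
L(11)−J(9): 2 → C
K(10)−Z(25): -15≡11 → L
J(9)−B(1): 8 → I
Q(16)−M(12): 4 → E
G(6)−M(12): -6≡20 → U
V(21)−J(9): 12 → M
U(20)−Z(25): -5≡21 → V

FVARFHLMLCLIEUMV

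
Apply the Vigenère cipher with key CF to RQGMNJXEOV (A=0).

TVIRPOZJQA

Repeat the key across the message: CFCFCFCFCF
R(17)+C(2): 19 → T
Q(16)+F(5): 21 → V
G(6)+C(2): 8 → I
M(12)+F(5): 17 → R
N(13)+C(2): 15 → P
J(9)+F(5): 14 → O
X(23)+C(2): 25 → Z
E(4)+F(5): 9 → J
O(14)+C(2): 16 → Q
V(21)+F(5): 26≡0 → A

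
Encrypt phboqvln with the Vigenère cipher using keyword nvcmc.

ccdasigp

Repeat the key across the message: nvcmcnvc
p(15)+n(13): 28≡2 → c
h(7)+v(21): 28≡2 → c
b(1)+c(2): 3 → d
o(14)+m(12): 26≡0 → a
q(16)+c(2): 18 → s
v(21)+n(13): 34≡8 → i
l(11)+v(21): 32≡6 → g
n(13)+c(2): 15 → p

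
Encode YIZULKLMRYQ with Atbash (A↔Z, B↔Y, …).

BRAFOPONIBJ

Y(24) → B(1)
I(8) → R(17)
Z(25) → A(0)
U(20) → F(5)
L(11) → O(14)
K(10) → P(15)
L(11) → O(14)
M(12) → N(13)
R(17) → I(8)
Y(24) → B(1)
Q(16) → J(9)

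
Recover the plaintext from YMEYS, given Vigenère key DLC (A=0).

VBCVH

Repeat the key across the ciphertext: DLCDL
Y(24)−D(3): 21 → V
M(12)−L(11): 1 → B
E(4)−C(2): 2 → C
Y(24)−D(3): 21 → V
S(18)−L(11): 7 → H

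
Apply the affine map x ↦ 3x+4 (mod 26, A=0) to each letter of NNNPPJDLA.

RRRXXFNLE

N(13): 3·13+4=43≡17 → R
N(13): 3·13+4=43≡17 → R
N(13): 3·13+4=43≡17 → R
P(15): 3·15+4=49≡23 → X
P(15): 3·15+4=49≡23 → X
J(9): 3·9+4=31≡5 → F
D(3): 3·3+4=13 → N
L(11): 3·11+4=37≡11 → L
A(0): 3·0+4=4 → E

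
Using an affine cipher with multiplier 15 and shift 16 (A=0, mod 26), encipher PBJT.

P(15): 15·15+16=241≡7 → H
B(1): 15·1+16=31≡5 → F
J(9): 15·9+16=151≡21 → V
T(19): 15·19+16=301≡15 → P

HFVP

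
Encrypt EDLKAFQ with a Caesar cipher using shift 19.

E(4): 4+19=23 → X
D(3): 3+19=22 → W
L(11): 11+19=30≡4 → E
K(10): 10+19=29≡3 → D
A(0): 0+19=19 → T
F(5): 5+19=24 → Y
Q(16): 16+19=35≡9 → J

XWEDTYJ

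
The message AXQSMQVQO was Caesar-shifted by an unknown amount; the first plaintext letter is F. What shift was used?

21

From the crib: A(0)−F(5)=-5≡21, so the shift is 21.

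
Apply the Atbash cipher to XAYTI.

CZBGR

X(23) → C(2)
A(0) → Z(25)
Y(24) → B(1)
T(19) → G(6)
I(8) → R(17)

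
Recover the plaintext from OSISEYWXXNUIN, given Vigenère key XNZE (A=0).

RFJOHLXTAAVEQ

Repeat the key across the ciphertext: XNZEXNZEXNZEX
O(14)−X(23): -9≡17 → R
S(18)−N(13): 5 → F
I(8)−Z(25): -17≡9 → J
S(18)−E(4): 14 → O
E(4)−X(23): -19≡7 → H
Y(24)−N(13): 11 → L
W(22)−Z(25): -3≡23 → X
X(23)−E(4): 19 → T
X(23)−X(23): 0 → A
N(13)−N(13): 0 → A
U(20)−Z(25): -5≡21 → V
I(8)−E(4): 4 → E
N(13)−X(23): -10≡16 → Q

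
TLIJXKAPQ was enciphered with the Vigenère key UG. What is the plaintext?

ZFODDEGJW

Repeat the key across the ciphertext: UGUGUGUGU
T(19)−U(20): -1≡25 → Z
L(11)−G(6): 5 → F
I(8)−U(20): -12≡14 → O
J(9)−G(6): 3 → D
X(23)−U(20): 3 → D
K(10)−G(6): 4 → E
A(0)−U(20): -20≡6 → G
P(15)−G(6): 9 → J
Q(16)−U(20): -4≡22 → W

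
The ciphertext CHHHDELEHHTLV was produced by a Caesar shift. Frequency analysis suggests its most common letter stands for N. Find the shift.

The most frequent ciphertext letter is H (appears 5 times).
H is position 7; N is position 13.
Shift = -6≡20.

20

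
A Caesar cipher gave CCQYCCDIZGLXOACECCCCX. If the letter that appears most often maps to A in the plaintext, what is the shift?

The most frequent ciphertext letter is C (appears 9 times).
C is position 2; A is position 0.
Shift = 2.

2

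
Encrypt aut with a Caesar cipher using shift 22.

wqp

a(0): 0+22=22 → w
u(20): 20+22=42≡16 → q
t(19): 19+22=41≡15 → p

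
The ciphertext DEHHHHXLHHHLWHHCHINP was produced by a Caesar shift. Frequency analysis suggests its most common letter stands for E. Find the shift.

The most frequent ciphertext letter is H (appears 10 times).
H is position 7; E is position 4.
Shift = 3.

3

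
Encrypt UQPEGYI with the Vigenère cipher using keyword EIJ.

YYYIOHM

Repeat the key across the message: EIJEIJE
U(20)+E(4): 24 → Y
Q(16)+I(8): 24 → Y
P(15)+J(9): 24 → Y
E(4)+E(4): 8 → I
G(6)+I(8): 14 → O
Y(24)+J(9): 33≡7 → H
I(8)+E(4): 12 → M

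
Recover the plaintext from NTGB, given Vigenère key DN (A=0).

KGDO

Repeat the key across the ciphertext: DNDN
N(13)−D(3): 10 → K
T(19)−N(13): 6 → G
G(6)−D(3): 3 → D
B(1)−N(13): -12≡14 → O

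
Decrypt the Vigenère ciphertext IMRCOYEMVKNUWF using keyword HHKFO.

BFHXARXCQWGNMA

Repeat the key across the ciphertext: HHKFOHHKFOHHKF
I(8)−H(7): 1 → B
M(12)−H(7): 5 → F
R(17)−K(10): 7 → H
C(2)−F(5): -3≡23 → X
O(14)−O(14): 0 → A
Y(24)−H(7): 17 → R
E(4)−H(7): -3≡23 → X
M(12)−K(10): 2 → C
V(21)−F(5): 16 → Q
K(10)−O(14): -4≡22 → W
N(13)−H(7): 6 → G
U(20)−H(7): 13 → N
W(22)−K(10): 12 → M
F(5)−F(5): 0 → A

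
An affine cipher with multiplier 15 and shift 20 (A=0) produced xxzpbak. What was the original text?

The inverse of 15 mod 26 is 7, since 15·7=105≡1. Apply D(y)=7·(y−20) mod 26:
x(23): 7·(23−20)=21 → v
x(23): 7·(23−20)=21 → v
z(25): 7·(25−20)=35≡9 → j
p(15): 7·(15−20)=-35≡17 → r
b(1): 7·(1−20)=-133≡23 → x
a(0): 7·(0−20)=-140≡16 → q
k(10): 7·(10−20)=-70≡8 → i

vvjrxqi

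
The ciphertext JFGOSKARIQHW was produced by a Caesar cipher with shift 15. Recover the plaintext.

J(9): 9−15=-6≡20 → U
F(5): 5−15=-10≡16 → Q
G(6): 6−15=-9≡17 → R
O(14): 14−15=-1≡25 → Z
S(18): 18−15=3 → D
K(10): 10−15=-5≡21 → V
A(0): 0−15=-15≡11 → L
R(17): 17−15=2 → C
I(8): 8−15=-7≡19 → T
Q(16): 16−15=1 → B
H(7): 7−15=-8≡18 → S
W(22): 22−15=7 → H

UQRZDVLCTBSH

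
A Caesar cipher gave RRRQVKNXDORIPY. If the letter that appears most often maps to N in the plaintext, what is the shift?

4

The most frequent ciphertext letter is R (appears 4 times).
R is position 17; N is position 13.
Shift = 4.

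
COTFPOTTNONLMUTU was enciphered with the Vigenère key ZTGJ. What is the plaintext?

DVNWQVNKOVHCNBNL

Repeat the key across the ciphertext: ZTGJZTGJZTGJZTGJ
C(2)−Z(25): -23≡3 → D
O(14)−T(19): -5≡21 → V
T(19)−G(6): 13 → N
F(5)−J(9): -4≡22 → W
P(15)−Z(25): -10≡16 → Q
O(14)−T(19): -5≡21 → V
T(19)−G(6): 13 → N
T(19)−J(9): 10 → K
N(13)−Z(25): -12≡14 → O
O(14)−T(19): -5≡21 → V
N(13)−G(6): 7 → H
L(11)−J(9): 2 → C
M(12)−Z(25): -13≡13 → N
U(20)−T(19): 1 → B
T(19)−G(6): 13 → N
U(20)−J(9): 11 → L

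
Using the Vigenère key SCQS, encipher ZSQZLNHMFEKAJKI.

RUGRDPXEXGASBMY

Repeat the key across the message: SCQSSCQSSCQSSCQ
Z(25)+S(18): 43≡17 → R
S(18)+C(2): 20 → U
Q(16)+Q(16): 32≡6 → G
Z(25)+S(18): 43≡17 → R
L(11)+S(18): 29≡3 → D
N(13)+C(2): 15 → P
H(7)+Q(16): 23 → X
M(12)+S(18): 30≡4 → E
F(5)+S(18): 23 → X
E(4)+C(2): 6 → G
K(10)+Q(16): 26≡0 → A
A(0)+S(18): 18 → S
J(9)+S(18): 27≡1 → B
K(10)+C(2): 12 → M
I(8)+Q(16): 24 → Y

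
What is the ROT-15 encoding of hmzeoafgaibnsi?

h(7): 7+15=22 → w
m(12): 12+15=27≡1 → b
z(25): 25+15=40≡14 → o
e(4): 4+15=19 → t
o(14): 14+15=29≡3 → d
a(0): 0+15=15 → p
f(5): 5+15=20 → u
g(6): 6+15=21 → v
a(0): 0+15=15 → p
i(8): 8+15=23 → x
b(1): 1+15=16 → q
n(13): 13+15=28≡2 → c
s(18): 18+15=33≡7 → h
i(8): 8+15=23 → x

wbotdpuvpxqchx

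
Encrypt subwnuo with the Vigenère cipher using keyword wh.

Repeat the key across the message: whwhwhw
s(18)+w(22): 40≡14 → o
u(20)+h(7): 27≡1 → b
b(1)+w(22): 23 → x
w(22)+h(7): 29≡3 → d
n(13)+w(22): 35≡9 → j
u(20)+h(7): 27≡1 → b
o(14)+w(22): 36≡10 → k

obxdjbk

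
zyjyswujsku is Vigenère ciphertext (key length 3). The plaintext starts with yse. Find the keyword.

bgf

Subtract each crib letter from the matching ciphertext letter (mod 26):
z(25)−y(24)=1 → b
y(24)−s(18)=6 → g
j(9)−e(4)=5 → f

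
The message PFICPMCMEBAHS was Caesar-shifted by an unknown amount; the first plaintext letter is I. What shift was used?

7

From the crib: P(15)−I(8)=7, so the shift is 7.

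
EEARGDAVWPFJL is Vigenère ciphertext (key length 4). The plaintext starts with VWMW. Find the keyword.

JIOV

Subtract each crib letter from the matching ciphertext letter (mod 26):
E(4)−V(21)=-17≡9 → J
E(4)−W(22)=-18≡8 → I
A(0)−M(12)=-12≡14 → O
R(17)−W(22)=-5≡21 → V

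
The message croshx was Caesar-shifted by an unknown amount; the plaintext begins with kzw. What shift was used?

From the crib: c(2)−k(10)=-8≡18, so the shift is 18.

18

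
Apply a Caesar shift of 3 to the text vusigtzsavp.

v(21): 21+3=24 → y
u(20): 20+3=23 → x
s(18): 18+3=21 → v
i(8): 8+3=11 → l
g(6): 6+3=9 → j
t(19): 19+3=22 → w
z(25): 25+3=28≡2 → c
s(18): 18+3=21 → v
a(0): 0+3=3 → d
v(21): 21+3=24 → y
p(15): 15+3=18 → s

yxvljwcvdys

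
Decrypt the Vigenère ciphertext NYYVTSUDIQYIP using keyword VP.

SJDGYDZONBDTU

Repeat the key across the ciphertext: VPVPVPVPVPVPV
N(13)−V(21): -8≡18 → S
Y(24)−P(15): 9 → J
Y(24)−V(21): 3 → D
V(21)−P(15): 6 → G
T(19)−V(21): -2≡24 → Y
S(18)−P(15): 3 → D
U(20)−V(21): -1≡25 → Z
D(3)−P(15): -12≡14 → O
I(8)−V(21): -13≡13 → N
Q(16)−P(15): 1 → B
Y(24)−V(21): 3 → D
I(8)−P(15): -7≡19 → T
P(15)−V(21): -6≡20 → U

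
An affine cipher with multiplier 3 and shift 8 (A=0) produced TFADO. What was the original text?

The inverse of 3 mod 26 is 9, since 3·9=27≡1. Apply D(y)=9·(y−8) mod 26:
T(19): 9·(19−8)=99≡21 → V
F(5): 9·(5−8)=-27≡25 → Z
A(0): 9·(0−8)=-72≡6 → G
D(3): 9·(3−8)=-45≡7 → H
O(14): 9·(14−8)=54≡2 → C

VZGHC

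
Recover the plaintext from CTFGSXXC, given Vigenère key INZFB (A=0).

UGGBRPKD

Repeat the key across the ciphertext: INZFBINZ
C(2)−I(8): -6≡20 → U
T(19)−N(13): 6 → G
F(5)−Z(25): -20≡6 → G
G(6)−F(5): 1 → B
S(18)−B(1): 17 → R
X(23)−I(8): 15 → P
X(23)−N(13): 10 → K
C(2)−Z(25): -23≡3 → D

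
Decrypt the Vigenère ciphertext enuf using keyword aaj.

Repeat the key across the ciphertext: aaja
e(4)−a(0): 4 → e
n(13)−a(0): 13 → n
u(20)−j(9): 11 → l
f(5)−a(0): 5 → f

enlf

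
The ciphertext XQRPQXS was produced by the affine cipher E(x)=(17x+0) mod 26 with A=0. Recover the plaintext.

The inverse of 17 mod 26 is 23, since 17·23=391≡1. Apply D(y)=23·(y−0) mod 26:
X(23): 23·(23−0)=529≡9 → J
Q(16): 23·(16−0)=368≡4 → E
R(17): 23·(17−0)=391≡1 → B
P(15): 23·(15−0)=345≡7 → H
Q(16): 23·(16−0)=368≡4 → E
X(23): 23·(23−0)=529≡9 → J
S(18): 23·(18−0)=414≡24 → Y

JEBHEJY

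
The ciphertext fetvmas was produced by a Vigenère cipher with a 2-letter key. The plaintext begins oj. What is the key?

rv

Subtract each crib letter from the matching ciphertext letter (mod 26):
f(5)−o(14)=-9≡17 → r
e(4)−j(9)=-5≡21 → v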